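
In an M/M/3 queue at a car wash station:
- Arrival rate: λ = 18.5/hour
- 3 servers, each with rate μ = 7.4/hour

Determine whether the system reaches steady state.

Stability requires ρ = λ/(cμ) < 1
ρ = 18.5/(3 × 7.4) = 18.5/22.20 = 0.8333
Since 0.8333 < 1, the system is STABLE.
The servers are busy 83.33% of the time.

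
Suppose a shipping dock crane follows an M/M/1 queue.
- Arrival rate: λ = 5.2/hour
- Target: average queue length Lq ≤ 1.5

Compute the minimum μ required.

For M/M/1: Lq = λ²/(μ(μ-λ))
Need Lq ≤ 1.5, i.e. μ(μ-λ) ≥ λ²/1.5
μ² - 5.2μ - 27.04/1.5 ≥ 0  →  μ² - 5.2μ - 18.02667 ≥ 0
Quadratic formula (positive root): μ = [λ + √(λ² + 4×18.02667)]/2
Discriminant: 27.04 + 4×18.02667 = 99.1467, √99.1467 = 9.9572
μ ≥ (5.2 + 9.9572)/2 = 7.5786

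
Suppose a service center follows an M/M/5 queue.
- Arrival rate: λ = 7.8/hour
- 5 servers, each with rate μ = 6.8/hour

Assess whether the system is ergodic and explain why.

Stability requires ρ = λ/(cμ) < 1
ρ = 7.8/(5 × 6.8) = 7.8/34.00 = 0.2294
Since 0.2294 < 1, the system is STABLE.
The servers are busy 22.94% of the time.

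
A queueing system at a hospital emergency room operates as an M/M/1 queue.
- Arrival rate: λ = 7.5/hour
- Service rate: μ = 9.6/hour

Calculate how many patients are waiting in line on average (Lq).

ρ = λ/μ = 7.5/9.6 = 0.7812
For M/M/1: Lq = λ²/(μ(μ-λ))
Lq = 56.25/(9.6 × 2.10)
Lq = 2.7902 patients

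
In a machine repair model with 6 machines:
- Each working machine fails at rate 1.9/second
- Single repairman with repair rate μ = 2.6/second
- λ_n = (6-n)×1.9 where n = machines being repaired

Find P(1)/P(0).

P(1)/P(0) = ∏_{i=0}^{1-1} λ_i/μ_{i+1}
= (6-0)×1.9/2.6
= 4.3846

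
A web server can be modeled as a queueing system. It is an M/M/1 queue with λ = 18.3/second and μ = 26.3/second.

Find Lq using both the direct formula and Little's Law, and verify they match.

Method 1 (direct): Lq = λ²/(μ(μ-λ)) = 334.89/(26.3 × 8.00) = 1.5917

Method 2 (Little's Law):
W = 1/(μ-λ) = 1/8.00 = 0.1250
Wq = W - 1/μ = 0.1250 - 0.03802 = 0.08698
Lq = λWq = 18.3 × 0.08698 = 1.5917 ✔ (matches Method 1)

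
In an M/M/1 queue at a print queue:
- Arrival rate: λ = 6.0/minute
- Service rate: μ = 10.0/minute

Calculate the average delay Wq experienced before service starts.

First, compute utilization: ρ = λ/μ = 6.0/10.0 = 0.6000
For M/M/1: Wq = λ/(μ(μ-λ))
Wq = 6.0/(10.0 × (10.0-6.0))
Wq = 6.0/(10.0 × 4.00)
Wq = 0.1500 minutes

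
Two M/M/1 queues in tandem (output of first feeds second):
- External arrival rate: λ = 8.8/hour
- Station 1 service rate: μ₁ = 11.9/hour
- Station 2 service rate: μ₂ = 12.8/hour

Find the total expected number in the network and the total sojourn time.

By Jackson's theorem, each station behaves as independent M/M/1.
Station 1: ρ₁ = 8.8/11.9 = 0.7395, L₁ = ρ₁/(1-ρ₁) = λ/(μ₁-λ) = 8.8/3.10 = 2.8387
Station 2: ρ₂ = 8.8/12.8 = 0.6875, L₂ = ρ₂/(1-ρ₂) = λ/(μ₂-λ) = 8.8/4.00 = 2.2000
Total: L = L₁ + L₂ = 2.8387 + 2.2000 = 5.0387
W = L/λ = 5.0387/8.8 = 0.5726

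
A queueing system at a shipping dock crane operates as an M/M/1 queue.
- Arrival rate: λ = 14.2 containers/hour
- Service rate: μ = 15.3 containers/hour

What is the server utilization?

Server utilization: ρ = λ/μ
ρ = 14.2/15.3 = 0.9281
The server is busy 92.81% of the time.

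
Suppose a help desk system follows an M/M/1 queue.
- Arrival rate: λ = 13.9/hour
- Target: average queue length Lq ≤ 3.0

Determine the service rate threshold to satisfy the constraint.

For M/M/1: Lq = λ²/(μ(μ-λ))
Need Lq ≤ 3.0, i.e. μ(μ-λ) ≥ λ²/3.0
μ² - 13.9μ - 193.21/3.0 ≥ 0  →  μ² - 13.9μ - 64.40333 ≥ 0
Quadratic formula (positive root): μ = [λ + √(λ² + 4×64.40333)]/2
Discriminant: 193.21 + 4×64.40333 = 450.8233, √450.8233 = 21.2326
μ ≥ (13.9 + 21.2326)/2 = 17.5663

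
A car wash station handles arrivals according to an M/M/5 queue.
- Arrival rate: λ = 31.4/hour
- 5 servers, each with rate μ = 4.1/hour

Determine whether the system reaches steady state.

Stability requires ρ = λ/(cμ) < 1
ρ = 31.4/(5 × 4.1) = 31.4/20.50 = 1.5317
Since 1.5317 ≥ 1, the system is UNSTABLE.
Need c > λ/μ = 31.4/4.1 = 7.66.
Minimum servers needed: c = 8.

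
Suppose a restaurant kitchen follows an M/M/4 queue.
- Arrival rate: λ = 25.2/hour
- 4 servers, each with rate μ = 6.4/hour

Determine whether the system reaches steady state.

Stability requires ρ = λ/(cμ) < 1
ρ = 25.2/(4 × 6.4) = 25.2/25.60 = 0.9844
Since 0.9844 < 1, the system is STABLE.
The servers are busy 98.44% of the time.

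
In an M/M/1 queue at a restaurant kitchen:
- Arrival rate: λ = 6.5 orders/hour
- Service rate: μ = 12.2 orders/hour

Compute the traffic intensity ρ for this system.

Server utilization: ρ = λ/μ
ρ = 6.5/12.2 = 0.5328
The server is busy 53.28% of the time.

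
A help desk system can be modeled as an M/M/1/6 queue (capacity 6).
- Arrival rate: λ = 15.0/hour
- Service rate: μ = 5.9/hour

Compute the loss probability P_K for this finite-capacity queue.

ρ = λ/μ = 15.0/5.9 = 2.5424
P₀ = (1-ρ)/(1-ρ^(K+1)) = (1-2.5424)/(1-2.5424^7) = -1.5424/-685.6053 = 0.002250
P_K = P₀×ρ^K = 0.002250 × 2.5424^6 = 0.002250 × 270.0619 = 0.6076
Blocking probability = 60.76%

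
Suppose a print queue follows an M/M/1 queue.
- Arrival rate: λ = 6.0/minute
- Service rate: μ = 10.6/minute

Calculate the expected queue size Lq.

ρ = λ/μ = 6.0/10.6 = 0.5660
For M/M/1: Lq = λ²/(μ(μ-λ))
Lq = 36.00/(10.6 × 4.60)
Lq = 0.7383 jobs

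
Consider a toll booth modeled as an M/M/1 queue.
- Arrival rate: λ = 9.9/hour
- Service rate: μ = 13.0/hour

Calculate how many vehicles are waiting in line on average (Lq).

ρ = λ/μ = 9.9/13.0 = 0.7615
For M/M/1: Lq = λ²/(μ(μ-λ))
Lq = 98.01/(13.0 × 3.10)
Lq = 2.4320 vehicles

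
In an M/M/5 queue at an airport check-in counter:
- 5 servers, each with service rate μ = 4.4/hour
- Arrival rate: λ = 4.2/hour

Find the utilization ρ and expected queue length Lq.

Traffic intensity: ρ = λ/(cμ) = 4.2/(5×4.4) = 0.1909
Since ρ = 0.1909 < 1, system is stable.
Offered load a = λ/μ = cρ = 4.2/4.4 = 0.9545
P₀ = [ Σₙ₌₀^4 aⁿ/n! + a^5/(5!(1-ρ)) ]⁻¹
Σ = a^0/0! + a^1/1! + a^2/2! + a^3/3! + a^4/4! = 1.0000 + 0.9545 + 0.4556 + 0.1450 + 0.03459 = 2.5897
a^5/(5!(1-ρ)) = 0.7925/(120 × 0.8091) = 0.008162
P₀ = 1/(2.5897 + 0.008162) = 0.3849
Lq = P₀·a^5·ρ / (5!(1-ρ)²) = 0.3849 × 0.7925 × 0.1909 / (120 × 0.6546) = 0.0007413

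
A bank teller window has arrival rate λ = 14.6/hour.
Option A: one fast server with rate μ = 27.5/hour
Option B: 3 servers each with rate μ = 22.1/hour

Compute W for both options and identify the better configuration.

Option A: single server μ = 27.5 (M/M/1)
  ρ_A = 14.6/27.5 = 0.5309
  W_A = 1/(μ-λ) = 1/(27.5-14.6) = 1/12.90 = 0.07752

Option B: 3 servers μ = 22.1 (M/M/3)
  ρ_B = λ/(cμ) = 14.6/(3×22.1) = 0.2202
  Offered load a = λ/μ = cρ = 14.6/22.1 = 0.6606
  P₀ = [ Σₙ₌₀^2 aⁿ/n! + a^3/(3!(1-ρ)) ]⁻¹
  Σ = a^0/0! + a^1/1! + a^2/2! = 1.0000 + 0.66063 + 0.21822 = 1.8789
  a^3/(3!(1-ρ)) = 0.2883/(6 × 0.7798) = 0.06162
  P₀ = 1/(1.8789 + 0.06162) = 0.5153
  Lq = P₀·a^3·ρ / (3!(1-ρ)²) = 0.51534 × 0.28832 × 0.22021 / (6 × 0.60807) = 0.008968
  Wq_B = Lq/λ = 0.0089682/14.6 = 0.0006143
  W_B = Wq_B + 1/μ = 0.0006143 + 0.04525 = 0.04586

Since W_B = 0.04586 < W_A = 0.07752, Option B (multiple servers) has the shorter time in system.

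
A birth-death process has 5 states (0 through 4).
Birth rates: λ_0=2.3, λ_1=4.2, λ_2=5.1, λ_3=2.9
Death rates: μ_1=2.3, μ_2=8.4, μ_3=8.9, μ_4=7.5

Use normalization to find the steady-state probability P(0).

Ratios P(n)/P(0) = (λ₀···λₙ₋₁)/(μ₁···μₙ):
P(1)/P(0) = (2.3)/(2.3) = 1.0000
P(2)/P(0) = (2.3×4.2)/(2.3×8.4) = 0.5000
P(3)/P(0) = (2.3×4.2×5.1)/(2.3×8.4×8.9) = 0.2865
P(4)/P(0) = (2.3×4.2×5.1×2.9)/(2.3×8.4×8.9×7.5) = 0.1108

Normalization: ∑ P(n) = 1
P(0) × (1.0000 + 1.0000 + 0.5000 + 0.2865 + 0.1108) = 1
P(0) × 2.8973 = 1
P(0) = 1/2.8973 = 0.3451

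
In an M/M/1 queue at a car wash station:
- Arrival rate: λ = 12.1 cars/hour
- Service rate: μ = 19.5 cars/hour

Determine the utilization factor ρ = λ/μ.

Server utilization: ρ = λ/μ
ρ = 12.1/19.5 = 0.6205
The server is busy 62.05% of the time.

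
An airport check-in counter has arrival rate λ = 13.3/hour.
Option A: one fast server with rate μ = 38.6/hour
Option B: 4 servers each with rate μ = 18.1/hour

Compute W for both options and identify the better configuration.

Option A: single server μ = 38.6 (M/M/1)
  ρ_A = 13.3/38.6 = 0.3446
  W_A = 1/(μ-λ) = 1/(38.6-13.3) = 1/25.30 = 0.03953

Option B: 4 servers μ = 18.1 (M/M/4)
  ρ_B = λ/(cμ) = 13.3/(4×18.1) = 0.1837
  Offered load a = λ/μ = cρ = 13.3/18.1 = 0.7348
  P₀ = [ Σₙ₌₀^3 aⁿ/n! + a^4/(4!(1-ρ)) ]⁻¹
  Σ = a^0/0! + a^1/1! + a^2/2! + a^3/3! = 1.0000 + 0.7348 + 0.2700 + 0.06613 = 2.0709
  a^4/(4!(1-ρ)) = 0.2915/(24 × 0.8163) = 0.01488
  P₀ = 1/(2.0709 + 0.01488) = 0.4794
  Lq = P₀·a^4·ρ / (4!(1-ρ)²) = 0.47944 × 0.29154 × 0.18370 / (24 × 0.66634) = 0.001606
  Wq_B = Lq/λ = 0.0016056/13.3 = 0.0001207
  W_B = Wq_B + 1/μ = 0.0001207 + 0.05525 = 0.05537

Since W_A = 0.03953 < W_B = 0.05537, Option A (single fast server) has the shorter time in system.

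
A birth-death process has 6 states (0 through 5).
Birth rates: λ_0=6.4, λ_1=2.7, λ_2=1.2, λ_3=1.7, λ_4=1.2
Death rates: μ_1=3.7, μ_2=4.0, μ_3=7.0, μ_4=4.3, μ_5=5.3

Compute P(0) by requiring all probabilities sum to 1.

Ratios P(n)/P(0) = (λ₀···λₙ₋₁)/(μ₁···μₙ):
P(1)/P(0) = (6.4)/(3.7) = 1.7297
P(2)/P(0) = (6.4×2.7)/(3.7×4.0) = 1.1676
P(3)/P(0) = (6.4×2.7×1.2)/(3.7×4.0×7.0) = 0.2002
P(4)/P(0) = (6.4×2.7×1.2×1.7)/(3.7×4.0×7.0×4.3) = 0.07913
P(5)/P(0) = (6.4×2.7×1.2×1.7×1.2)/(3.7×4.0×7.0×4.3×5.3) = 0.01792

Normalization: ∑ P(n) = 1
P(0) × (1.0000 + 1.7297 + 1.1676 + 0.2002 + 0.07913 + 0.01792) = 1
P(0) × 4.1945 = 1
P(0) = 1/4.1945 = 0.2384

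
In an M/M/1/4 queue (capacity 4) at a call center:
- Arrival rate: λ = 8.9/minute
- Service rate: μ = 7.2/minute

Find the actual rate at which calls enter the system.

ρ = λ/μ = 8.9/7.2 = 1.2361
P₀ = (1-ρ)/(1-ρ^(K+1)) = (1-1.2361)/(1-1.2361^5) = -0.2361/-1.8858 = 0.1252
P_K = P₀×ρ^K = 0.1252 × 1.2361^4 = 0.1252 × 2.3346 = 0.2923
λ_eff = λ(1-P_K) = 8.9 × (1 - 0.29229) = 8.9 × 0.70771 = 6.2986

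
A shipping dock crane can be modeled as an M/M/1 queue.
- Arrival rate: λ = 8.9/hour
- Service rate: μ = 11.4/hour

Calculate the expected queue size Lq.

ρ = λ/μ = 8.9/11.4 = 0.7807
For M/M/1: Lq = λ²/(μ(μ-λ))
Lq = 79.21/(11.4 × 2.50)
Lq = 2.7793 containers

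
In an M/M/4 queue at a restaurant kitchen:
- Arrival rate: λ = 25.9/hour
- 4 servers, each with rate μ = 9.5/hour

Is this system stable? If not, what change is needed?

Stability requires ρ = λ/(cμ) < 1
ρ = 25.9/(4 × 9.5) = 25.9/38.00 = 0.6816
Since 0.6816 < 1, the system is STABLE.
The servers are busy 68.16% of the time.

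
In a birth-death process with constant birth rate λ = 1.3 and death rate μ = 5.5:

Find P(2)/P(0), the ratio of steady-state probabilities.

For constant rates: P(n)/P(0) = (λ/μ)^n
P(2)/P(0) = (1.3/5.5)^2 = 0.23636^2 = 0.05587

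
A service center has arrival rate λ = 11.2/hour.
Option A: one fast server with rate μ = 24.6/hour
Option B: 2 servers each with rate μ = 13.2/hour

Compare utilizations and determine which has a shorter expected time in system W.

Option A: single server μ = 24.6 (M/M/1)
  ρ_A = 11.2/24.6 = 0.4553
  W_A = 1/(μ-λ) = 1/(24.6-11.2) = 1/13.40 = 0.07463

Option B: 2 servers μ = 13.2 (M/M/2)
  ρ_B = λ/(cμ) = 11.2/(2×13.2) = 0.4242
  Offered load a = λ/μ = cρ = 11.2/13.2 = 0.8485
  P₀ = [ Σₙ₌₀^1 aⁿ/n! + a^2/(2!(1-ρ)) ]⁻¹
  Σ = a^0/0! + a^1/1! = 1.0000 + 0.8485 = 1.8485
  a^2/(2!(1-ρ)) = 0.71993/(2 × 0.57576) = 0.6252
  P₀ = 1/(1.8485 + 0.6252) = 0.4043
  Lq = P₀·a^2·ρ / (2!(1-ρ)²) = 0.4043 × 0.7199 × 0.4242 / (2 × 0.3315) = 0.1862
  Wq_B = Lq/λ = 0.1862/11.2 = 0.01663
  W_B = Wq_B + 1/μ = 0.01663 + 0.07576 = 0.09239

Since W_A = 0.07463 < W_B = 0.09239, Option A (single fast server) has the shorter time in system.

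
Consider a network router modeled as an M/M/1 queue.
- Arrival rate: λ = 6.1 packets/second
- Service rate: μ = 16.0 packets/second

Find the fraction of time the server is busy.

Server utilization: ρ = λ/μ
ρ = 6.1/16.0 = 0.3812
The server is busy 38.12% of the time.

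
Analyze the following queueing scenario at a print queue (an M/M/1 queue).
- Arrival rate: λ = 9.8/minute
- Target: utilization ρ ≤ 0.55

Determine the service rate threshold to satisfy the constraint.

ρ = λ/μ, so μ = λ/ρ
μ ≥ 9.8/0.55 = 17.8182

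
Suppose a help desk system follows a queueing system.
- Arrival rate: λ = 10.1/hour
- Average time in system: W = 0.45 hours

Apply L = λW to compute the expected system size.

Little's Law: L = λW
L = 10.1 × 0.45 = 4.5450 tickets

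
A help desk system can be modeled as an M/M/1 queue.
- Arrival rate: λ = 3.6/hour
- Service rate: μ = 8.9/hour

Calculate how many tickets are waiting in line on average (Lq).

ρ = λ/μ = 3.6/8.9 = 0.4045
For M/M/1: Lq = λ²/(μ(μ-λ))
Lq = 12.96/(8.9 × 5.30)
Lq = 0.2748 tickets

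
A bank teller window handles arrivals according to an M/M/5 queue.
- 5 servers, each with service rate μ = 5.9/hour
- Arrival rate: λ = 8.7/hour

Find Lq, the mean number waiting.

Traffic intensity: ρ = λ/(cμ) = 8.7/(5×5.9) = 0.2949
Since ρ = 0.2949 < 1, system is stable.
Offered load a = λ/μ = cρ = 8.7/5.9 = 1.4746
P₀ = [ Σₙ₌₀^4 aⁿ/n! + a^5/(5!(1-ρ)) ]⁻¹
Σ = a^0/0! + a^1/1! + a^2/2! + a^3/3! + a^4/4! = 1.00000 + 1.47458 + 1.08719 + 0.534380 + 0.196996 = 4.2931
a^5/(5!(1-ρ)) = 6.9717/(120 × 0.7051) = 0.08240
P₀ = 1/(4.2931 + 0.08240) = 0.2285
Lq = P₀·a^5·ρ / (5!(1-ρ)²) = 0.22854 × 6.9717 × 0.29492 / (120 × 0.49714) = 0.007877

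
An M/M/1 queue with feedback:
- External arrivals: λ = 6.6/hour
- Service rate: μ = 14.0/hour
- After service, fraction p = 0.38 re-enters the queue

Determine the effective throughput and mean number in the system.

Effective arrival rate: λ_eff = λ/(1-p) = 6.6/(1-0.38) = 6.6/0.62 = 10.6452
ρ = λ_eff/μ = 10.6452/14.0 = 0.76037
L = ρ/(1-ρ) = 0.76037/(1-0.76037) = 3.1731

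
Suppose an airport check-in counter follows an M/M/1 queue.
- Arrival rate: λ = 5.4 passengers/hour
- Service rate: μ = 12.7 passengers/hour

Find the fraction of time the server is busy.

Server utilization: ρ = λ/μ
ρ = 5.4/12.7 = 0.4252
The server is busy 42.52% of the time.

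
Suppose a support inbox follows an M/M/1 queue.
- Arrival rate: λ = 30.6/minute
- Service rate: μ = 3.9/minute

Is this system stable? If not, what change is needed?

Stability requires ρ = λ/(cμ) < 1
ρ = 30.6/(1 × 3.9) = 30.6/3.90 = 7.8462
Since 7.8462 ≥ 1, the system is UNSTABLE.
Queue grows without bound. Need μ > λ = 30.6.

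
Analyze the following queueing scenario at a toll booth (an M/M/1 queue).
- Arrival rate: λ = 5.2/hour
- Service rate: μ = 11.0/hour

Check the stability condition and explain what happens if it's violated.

Stability requires ρ = λ/(cμ) < 1
ρ = 5.2/(1 × 11.0) = 5.2/11.00 = 0.4727
Since 0.4727 < 1, the system is STABLE.
The server is busy 47.27% of the time.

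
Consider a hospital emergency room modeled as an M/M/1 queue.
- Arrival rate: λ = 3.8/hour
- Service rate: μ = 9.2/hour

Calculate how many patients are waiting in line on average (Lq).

ρ = λ/μ = 3.8/9.2 = 0.4130
For M/M/1: Lq = λ²/(μ(μ-λ))
Lq = 14.44/(9.2 × 5.40)
Lq = 0.2907 patients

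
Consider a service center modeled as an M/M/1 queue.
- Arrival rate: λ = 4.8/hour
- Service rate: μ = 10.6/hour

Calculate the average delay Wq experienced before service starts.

First, compute utilization: ρ = λ/μ = 4.8/10.6 = 0.4528
For M/M/1: Wq = λ/(μ(μ-λ))
Wq = 4.8/(10.6 × (10.6-4.8))
Wq = 4.8/(10.6 × 5.80)
Wq = 0.07807 hours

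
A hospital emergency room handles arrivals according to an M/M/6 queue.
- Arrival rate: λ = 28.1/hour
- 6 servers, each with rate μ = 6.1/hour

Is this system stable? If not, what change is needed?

Stability requires ρ = λ/(cμ) < 1
ρ = 28.1/(6 × 6.1) = 28.1/36.60 = 0.7678
Since 0.7678 < 1, the system is STABLE.
The servers are busy 76.78% of the time.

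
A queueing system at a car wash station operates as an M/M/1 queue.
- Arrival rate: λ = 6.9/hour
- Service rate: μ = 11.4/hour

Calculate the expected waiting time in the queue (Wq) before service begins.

First, compute utilization: ρ = λ/μ = 6.9/11.4 = 0.6053
For M/M/1: Wq = λ/(μ(μ-λ))
Wq = 6.9/(11.4 × (11.4-6.9))
Wq = 6.9/(11.4 × 4.50)
Wq = 0.1345 hours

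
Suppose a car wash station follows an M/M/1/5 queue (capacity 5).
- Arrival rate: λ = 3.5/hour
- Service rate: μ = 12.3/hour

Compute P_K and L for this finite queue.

ρ = λ/μ = 3.5/12.3 = 0.28455
P₀ = (1-ρ)/(1-ρ^(K+1)) = (1-0.28455)/(1-0.28455^6) = 0.7154/0.9995 = 0.7158
P_K = P₀×ρ^K = 0.7158 × 0.28455^5 = 0.7158 × 0.001865 = 0.001335
Blocking probability P_5 = 0.001335 (0.13%)
L = ρ[1 - (K+1)ρ^K + Kρ^(K+1)] / [(1-ρ)(1-ρ^(K+1))]
L = 0.28455 × (1 - 6×0.001865 + 5×0.0005308) / ((1 - 0.28455) × (1 - 0.0005308)) = 0.3945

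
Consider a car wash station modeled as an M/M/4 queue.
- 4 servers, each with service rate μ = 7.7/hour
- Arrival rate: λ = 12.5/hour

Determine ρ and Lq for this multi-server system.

Traffic intensity: ρ = λ/(cμ) = 12.5/(4×7.7) = 0.4058
Since ρ = 0.4058 < 1, system is stable.
Offered load a = λ/μ = cρ = 12.5/7.7 = 1.6234
P₀ = [ Σₙ₌₀^3 aⁿ/n! + a^4/(4!(1-ρ)) ]⁻¹
Σ = a^0/0! + a^1/1! + a^2/2! + a^3/3! = 1.0000 + 1.6234 + 1.3177 + 0.7130 = 4.6541
a^4/(4!(1-ρ)) = 6.9451/(24 × 0.5942) = 0.4870
P₀ = 1/(4.6541 + 0.4870) = 0.1945
Lq = P₀·a^4·ρ / (4!(1-ρ)²) = 0.19451 × 6.9451 × 0.40584 / (24 × 0.35302) = 0.06471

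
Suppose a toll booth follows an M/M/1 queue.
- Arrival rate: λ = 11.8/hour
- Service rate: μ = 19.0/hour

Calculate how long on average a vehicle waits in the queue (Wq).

First, compute utilization: ρ = λ/μ = 11.8/19.0 = 0.6211
For M/M/1: Wq = λ/(μ(μ-λ))
Wq = 11.8/(19.0 × (19.0-11.8))
Wq = 11.8/(19.0 × 7.20)
Wq = 0.08626 hours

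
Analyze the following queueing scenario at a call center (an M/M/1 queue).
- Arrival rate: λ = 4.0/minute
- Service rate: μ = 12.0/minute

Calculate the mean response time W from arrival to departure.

First, compute utilization: ρ = λ/μ = 4.0/12.0 = 0.3333
For M/M/1: W = 1/(μ-λ)
W = 1/(12.0-4.0) = 1/8.00
W = 0.1250 minutes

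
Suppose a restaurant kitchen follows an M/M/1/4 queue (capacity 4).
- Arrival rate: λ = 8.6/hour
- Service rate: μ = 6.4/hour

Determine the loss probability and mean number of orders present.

ρ = λ/μ = 8.6/6.4 = 1.34375
P₀ = (1-ρ)/(1-ρ^(K+1)) = (1-1.34375)/(1-1.34375^5) = -0.3438/-3.3812 = 0.1017
P_K = P₀×ρ^K = 0.10167 × 1.34375^4 = 0.10167 × 3.2604 = 0.3315
Blocking probability P_4 = 0.3315 (33.15%)
L = ρ[1 - (K+1)ρ^K + Kρ^(K+1)] / [(1-ρ)(1-ρ^(K+1))]
L = 1.34375 × (1 - 5×3.26042 + 4×4.38119) / ((1 - 1.34375) × (1 - 4.38119)) = 2.5697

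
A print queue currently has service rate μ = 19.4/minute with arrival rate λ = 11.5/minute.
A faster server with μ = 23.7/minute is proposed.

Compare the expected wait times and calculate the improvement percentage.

System 1: ρ₁ = 11.5/19.4 = 0.5928, W₁ = 1/(19.4-11.5) = 0.1266
System 2: ρ₂ = 11.5/23.7 = 0.4852, W₂ = 1/(23.7-11.5) = 0.08197
Improvement: (W₁-W₂)/W₁ = (0.1266-0.08197)/0.1266 = 35.25%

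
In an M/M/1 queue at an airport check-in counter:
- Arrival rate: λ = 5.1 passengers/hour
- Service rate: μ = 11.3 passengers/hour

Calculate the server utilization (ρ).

Server utilization: ρ = λ/μ
ρ = 5.1/11.3 = 0.4513
The server is busy 45.13% of the time.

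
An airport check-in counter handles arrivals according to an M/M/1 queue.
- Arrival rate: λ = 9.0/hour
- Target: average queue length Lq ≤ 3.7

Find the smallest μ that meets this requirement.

For M/M/1: Lq = λ²/(μ(μ-λ))
Need Lq ≤ 3.7, i.e. μ(μ-λ) ≥ λ²/3.7
μ² - 9.0μ - 81.00/3.7 ≥ 0  →  μ² - 9.0μ - 21.8919 ≥ 0
Quadratic formula (positive root): μ = [λ + √(λ² + 4×21.8919)]/2
Discriminant: 81.00 + 4×21.8919 = 168.5676, √168.5676 = 12.9834
μ ≥ (9.0 + 12.9834)/2 = 10.9917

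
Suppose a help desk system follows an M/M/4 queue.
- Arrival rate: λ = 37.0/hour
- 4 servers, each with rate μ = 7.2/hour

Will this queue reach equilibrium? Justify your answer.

Stability requires ρ = λ/(cμ) < 1
ρ = 37.0/(4 × 7.2) = 37.0/28.80 = 1.2847
Since 1.2847 ≥ 1, the system is UNSTABLE.
Need c > λ/μ = 37.0/7.2 = 5.14.
Minimum servers needed: c = 6.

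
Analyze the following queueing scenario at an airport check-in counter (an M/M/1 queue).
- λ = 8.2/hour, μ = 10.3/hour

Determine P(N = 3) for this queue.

ρ = λ/μ = 8.2/10.3 = 0.7961
P(n) = (1-ρ)ρⁿ
P(3) = (1-0.7961) × 0.7961^3
P(3) = 0.2039 × 0.5045
P(3) = 0.1029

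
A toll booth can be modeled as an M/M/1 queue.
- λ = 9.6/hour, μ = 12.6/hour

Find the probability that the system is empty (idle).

ρ = λ/μ = 9.6/12.6 = 0.7619
P(0) = 1 - ρ = 1 - 0.7619 = 0.2381
The server is idle 23.81% of the time.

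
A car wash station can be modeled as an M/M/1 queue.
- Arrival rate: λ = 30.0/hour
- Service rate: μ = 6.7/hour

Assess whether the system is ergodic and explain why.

Stability requires ρ = λ/(cμ) < 1
ρ = 30.0/(1 × 6.7) = 30.0/6.70 = 4.4776
Since 4.4776 ≥ 1, the system is UNSTABLE.
Queue grows without bound. Need μ > λ = 30.0.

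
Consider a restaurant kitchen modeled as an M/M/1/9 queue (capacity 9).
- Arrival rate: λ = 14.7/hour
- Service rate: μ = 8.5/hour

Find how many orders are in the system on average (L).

ρ = λ/μ = 14.7/8.5 = 1.7294
P₀ = (1-ρ)/(1-ρ^(K+1)) = (1-1.7294)/(1-1.7294^10) = -0.7294/-238.3065 = 0.003061
P_K = P₀×ρ^K = 0.0030608 × 1.7294^9 = 0.0030608 × 138.3755 = 0.4235
L = ρ[1 - (K+1)ρ^K + Kρ^(K+1)] / [(1-ρ)(1-ρ^(K+1))]
L = 1.7294 × (1 - 10×138.3755 + 9×239.3065) / ((1 - 1.7294) × (1 - 239.3065)) = 7.6710 orders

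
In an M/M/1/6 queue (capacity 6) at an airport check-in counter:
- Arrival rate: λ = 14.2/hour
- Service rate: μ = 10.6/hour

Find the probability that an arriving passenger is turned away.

ρ = λ/μ = 14.2/10.6 = 1.33962
P₀ = (1-ρ)/(1-ρ^(K+1)) = (1-1.33962)/(1-1.33962^7) = -0.3396/-6.7423 = 0.05037
P_K = P₀×ρ^K = 0.05037 × 1.33962^6 = 0.05037 × 5.7795 = 0.2911
Blocking probability = 29.11%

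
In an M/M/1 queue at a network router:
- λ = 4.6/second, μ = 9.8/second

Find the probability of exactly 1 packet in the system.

ρ = λ/μ = 4.6/9.8 = 0.4694
P(n) = (1-ρ)ρⁿ
P(1) = (1-0.4694) × 0.4694^1
P(1) = 0.5306 × 0.4694
P(1) = 0.2491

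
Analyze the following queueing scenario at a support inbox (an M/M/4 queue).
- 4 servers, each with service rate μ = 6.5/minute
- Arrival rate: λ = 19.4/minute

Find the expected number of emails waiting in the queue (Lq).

Traffic intensity: ρ = λ/(cμ) = 19.4/(4×6.5) = 0.7462
Since ρ = 0.7462 < 1, system is stable.
Offered load a = λ/μ = cρ = 19.4/6.5 = 2.9846
P₀ = [ Σₙ₌₀^3 aⁿ/n! + a^4/(4!(1-ρ)) ]⁻¹
Σ = a^0/0! + a^1/1! + a^2/2! + a^3/3! = 1.0000 + 2.9846 + 4.4540 + 4.4311 = 12.8697
a^4/(4!(1-ρ)) = 79.3512/(24 × 0.253846) = 13.0248
P₀ = 1/(12.8697 + 13.0248) = 0.03862
Lq = P₀·a^4·ρ / (4!(1-ρ)²) = 0.038618 × 79.3512 × 0.74615 / (24 × 0.064438) = 1.4785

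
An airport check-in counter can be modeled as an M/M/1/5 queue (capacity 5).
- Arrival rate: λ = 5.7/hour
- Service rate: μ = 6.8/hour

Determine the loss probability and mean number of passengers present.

ρ = λ/μ = 5.7/6.8 = 0.83824
P₀ = (1-ρ)/(1-ρ^(K+1)) = (1-0.83824)/(1-0.83824^6) = 0.1618/0.6531 = 0.2477
P_K = P₀×ρ^K = 0.2477 × 0.83824^5 = 0.2477 × 0.4138 = 0.1025
Blocking probability P_5 = 0.1025 (10.25%)
L = ρ[1 - (K+1)ρ^K + Kρ^(K+1)] / [(1-ρ)(1-ρ^(K+1))]
L = 0.83824 × (1 - 6×0.413849 + 5×0.346905) / ((1 - 0.83824) × (1 - 0.346905)) = 1.9950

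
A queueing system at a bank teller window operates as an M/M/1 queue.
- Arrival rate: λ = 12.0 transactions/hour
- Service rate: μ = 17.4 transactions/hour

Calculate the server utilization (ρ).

Server utilization: ρ = λ/μ
ρ = 12.0/17.4 = 0.6897
The server is busy 68.97% of the time.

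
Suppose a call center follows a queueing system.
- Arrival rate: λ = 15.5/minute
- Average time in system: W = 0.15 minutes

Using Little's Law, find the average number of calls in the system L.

Little's Law: L = λW
L = 15.5 × 0.15 = 2.3250 calls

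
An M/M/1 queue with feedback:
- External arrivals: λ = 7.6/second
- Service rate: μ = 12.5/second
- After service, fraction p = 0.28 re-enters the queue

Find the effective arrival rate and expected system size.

Effective arrival rate: λ_eff = λ/(1-p) = 7.6/(1-0.28) = 7.6/0.72 = 10.555556
ρ = λ_eff/μ = 10.555556/12.5 = 0.844444
L = ρ/(1-ρ) = 0.844444/(1-0.844444) = 5.4286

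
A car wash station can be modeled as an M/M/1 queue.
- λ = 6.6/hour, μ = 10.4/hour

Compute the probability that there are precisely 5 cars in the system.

ρ = λ/μ = 6.6/10.4 = 0.6346
P(n) = (1-ρ)ρⁿ
P(5) = (1-0.6346) × 0.6346^5
P(5) = 0.36540 × 0.10292
P(5) = 0.03761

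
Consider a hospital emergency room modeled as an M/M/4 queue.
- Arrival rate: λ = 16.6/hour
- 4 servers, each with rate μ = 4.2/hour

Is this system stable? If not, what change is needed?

Stability requires ρ = λ/(cμ) < 1
ρ = 16.6/(4 × 4.2) = 16.6/16.80 = 0.9881
Since 0.9881 < 1, the system is STABLE.
The servers are busy 98.81% of the time.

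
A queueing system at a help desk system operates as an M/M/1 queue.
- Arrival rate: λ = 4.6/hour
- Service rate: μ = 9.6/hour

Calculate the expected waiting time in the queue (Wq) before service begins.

First, compute utilization: ρ = λ/μ = 4.6/9.6 = 0.4792
For M/M/1: Wq = λ/(μ(μ-λ))
Wq = 4.6/(9.6 × (9.6-4.6))
Wq = 4.6/(9.6 × 5.00)
Wq = 0.09583 hours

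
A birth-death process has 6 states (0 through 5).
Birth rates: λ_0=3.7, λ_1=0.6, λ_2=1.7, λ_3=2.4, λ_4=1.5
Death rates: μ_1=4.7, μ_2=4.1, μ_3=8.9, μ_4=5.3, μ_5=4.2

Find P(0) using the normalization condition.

Ratios P(n)/P(0) = (λ₀···λₙ₋₁)/(μ₁···μₙ):
P(1)/P(0) = (3.7)/(4.7) = 0.78723
P(2)/P(0) = (3.7×0.6)/(4.7×4.1) = 0.11520
P(3)/P(0) = (3.7×0.6×1.7)/(4.7×4.1×8.9) = 0.022005
P(4)/P(0) = (3.7×0.6×1.7×2.4)/(4.7×4.1×8.9×5.3) = 0.0099647
P(5)/P(0) = (3.7×0.6×1.7×2.4×1.5)/(4.7×4.1×8.9×5.3×4.2) = 0.0035588

Normalization: ∑ P(n) = 1
P(0) × (1.0000 + 0.78723 + 0.11520 + 0.022005 + 0.0099647 + 0.0035588) = 1
P(0) × 1.9380 = 1
P(0) = 1/1.9380 = 0.5160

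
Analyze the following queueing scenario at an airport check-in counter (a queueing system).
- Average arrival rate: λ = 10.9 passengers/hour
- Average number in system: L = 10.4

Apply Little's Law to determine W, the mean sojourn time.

Little's Law: L = λW, so W = L/λ
W = 10.4/10.9 = 0.9541 hours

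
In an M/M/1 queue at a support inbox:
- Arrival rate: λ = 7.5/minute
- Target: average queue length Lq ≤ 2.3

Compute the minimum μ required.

For M/M/1: Lq = λ²/(μ(μ-λ))
Need Lq ≤ 2.3, i.e. μ(μ-λ) ≥ λ²/2.3
μ² - 7.5μ - 56.25/2.3 ≥ 0  →  μ² - 7.5μ - 24.45652 ≥ 0
Quadratic formula (positive root): μ = [λ + √(λ² + 4×24.45652)]/2
Discriminant: 56.25 + 4×24.45652 = 154.0761, √154.0761 = 12.4127
μ ≥ (7.5 + 12.4127)/2 = 9.9564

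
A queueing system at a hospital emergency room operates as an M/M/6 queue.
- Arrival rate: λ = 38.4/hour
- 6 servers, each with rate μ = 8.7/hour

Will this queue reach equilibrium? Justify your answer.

Stability requires ρ = λ/(cμ) < 1
ρ = 38.4/(6 × 8.7) = 38.4/52.20 = 0.7356
Since 0.7356 < 1, the system is STABLE.
The servers are busy 73.56% of the time.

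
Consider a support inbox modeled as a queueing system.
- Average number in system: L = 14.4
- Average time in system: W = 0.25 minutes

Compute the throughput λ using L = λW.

Little's Law: L = λW, so λ = L/W
λ = 14.4/0.25 = 57.6000 emails/minute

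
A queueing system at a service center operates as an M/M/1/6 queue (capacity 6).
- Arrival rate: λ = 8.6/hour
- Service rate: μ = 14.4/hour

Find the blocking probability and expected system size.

ρ = λ/μ = 8.6/14.4 = 0.597222
P₀ = (1-ρ)/(1-ρ^(K+1)) = (1-0.597222)/(1-0.597222^7) = 0.4028/0.9729 = 0.4140
P_K = P₀×ρ^K = 0.41400 × 0.597222^6 = 0.41400 × 0.045375 = 0.01879
Blocking probability P_6 = 0.01879 (1.88%)
L = ρ[1 - (K+1)ρ^K + Kρ^(K+1)] / [(1-ρ)(1-ρ^(K+1))]
L = 0.597222 × (1 - 7×0.04537 + 6×0.02710) / ((1 - 0.597222) × (1 - 0.02710)) = 1.2878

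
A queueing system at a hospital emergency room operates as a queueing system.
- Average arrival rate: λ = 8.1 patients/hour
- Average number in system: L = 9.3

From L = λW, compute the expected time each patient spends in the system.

Little's Law: L = λW, so W = L/λ
W = 9.3/8.1 = 1.1481 hours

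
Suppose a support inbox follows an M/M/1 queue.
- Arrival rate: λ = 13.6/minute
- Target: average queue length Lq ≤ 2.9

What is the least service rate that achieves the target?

For M/M/1: Lq = λ²/(μ(μ-λ))
Need Lq ≤ 2.9, i.e. μ(μ-λ) ≥ λ²/2.9
μ² - 13.6μ - 184.96/2.9 ≥ 0  →  μ² - 13.6μ - 63.7793 ≥ 0
Quadratic formula (positive root): μ = [λ + √(λ² + 4×63.7793)]/2
Discriminant: 184.96 + 4×63.7793 = 440.0772, √440.0772 = 20.9780
μ ≥ (13.6 + 20.9780)/2 = 17.2890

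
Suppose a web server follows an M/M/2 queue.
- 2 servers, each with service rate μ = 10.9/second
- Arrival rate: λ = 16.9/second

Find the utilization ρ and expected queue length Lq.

Traffic intensity: ρ = λ/(cμ) = 16.9/(2×10.9) = 0.7752
Since ρ = 0.7752 < 1, system is stable.
Offered load a = λ/μ = cρ = 16.9/10.9 = 1.5505
P₀ = [ Σₙ₌₀^1 aⁿ/n! + a^2/(2!(1-ρ)) ]⁻¹
Σ = a^0/0! + a^1/1! = 1.0000 + 1.5505 = 2.5505
a^2/(2!(1-ρ)) = 2.4039/(2 × 0.22477) = 5.3475
P₀ = 1/(2.5505 + 5.3475) = 0.1266
Lq = P₀·a^2·ρ / (2!(1-ρ)²) = 0.126615 × 2.40392 × 0.775229 / (2 × 0.0505218) = 2.3352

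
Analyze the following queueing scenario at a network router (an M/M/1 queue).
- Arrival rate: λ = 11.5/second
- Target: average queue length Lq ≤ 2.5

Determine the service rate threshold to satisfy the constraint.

For M/M/1: Lq = λ²/(μ(μ-λ))
Need Lq ≤ 2.5, i.e. μ(μ-λ) ≥ λ²/2.5
μ² - 11.5μ - 132.25/2.5 ≥ 0  →  μ² - 11.5μ - 52.9000 ≥ 0
Quadratic formula (positive root): μ = [λ + √(λ² + 4×52.9000)]/2
Discriminant: 132.25 + 4×52.9000 = 343.8500, √343.8500 = 18.5432
μ ≥ (11.5 + 18.5432)/2 = 15.0216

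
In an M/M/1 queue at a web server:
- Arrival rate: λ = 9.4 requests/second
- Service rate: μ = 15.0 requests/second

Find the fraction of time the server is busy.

Server utilization: ρ = λ/μ
ρ = 9.4/15.0 = 0.6267
The server is busy 62.67% of the time.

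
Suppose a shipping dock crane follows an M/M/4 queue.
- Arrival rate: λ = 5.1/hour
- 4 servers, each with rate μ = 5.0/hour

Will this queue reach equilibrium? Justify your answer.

Stability requires ρ = λ/(cμ) < 1
ρ = 5.1/(4 × 5.0) = 5.1/20.00 = 0.2550
Since 0.2550 < 1, the system is STABLE.
The servers are busy 25.50% of the time.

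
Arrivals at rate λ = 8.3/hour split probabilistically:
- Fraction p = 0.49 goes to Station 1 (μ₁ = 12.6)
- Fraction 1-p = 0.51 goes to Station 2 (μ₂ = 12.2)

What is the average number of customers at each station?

Effective rates: λ₁ = 8.3×0.49 = 4.067, λ₂ = 8.3×0.51 = 4.233
Station 1: ρ₁ = 4.067/12.6 = 0.32278, L₁ = ρ₁/(1-ρ₁) = 0.32278/(1-0.32278) = 0.4766
Station 2: ρ₂ = 4.233/12.2 = 0.34697, L₂ = ρ₂/(1-ρ₂) = 0.34697/(1-0.34697) = 0.5313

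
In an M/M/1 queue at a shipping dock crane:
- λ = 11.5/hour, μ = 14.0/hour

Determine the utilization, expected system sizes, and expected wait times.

Step 1: ρ = λ/μ = 11.5/14.0 = 0.8214
Step 2: L = λ/(μ-λ) = 11.5/2.50 = 4.6000
Step 3: Lq = λ²/(μ(μ-λ)) = 132.25/(14.0×2.50) = 3.7786
Step 4: W = 1/(μ-λ) = 1/2.50 = 0.4000
Step 5: Wq = λ/(μ(μ-λ)) = 11.5/(14.0×2.50) = 0.3286
Step 6: P(0) = 1-ρ = 0.1786
Verify: L = λW = 11.5×0.4000 = 4.6000 ✔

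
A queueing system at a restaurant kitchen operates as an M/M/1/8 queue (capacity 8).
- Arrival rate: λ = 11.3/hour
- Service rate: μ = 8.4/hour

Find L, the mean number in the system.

ρ = λ/μ = 11.3/8.4 = 1.345238
P₀ = (1-ρ)/(1-ρ^(K+1)) = (1-1.345238)/(1-1.345238^9) = -0.3452/-13.4275 = 0.02571
P_K = P₀×ρ^K = 0.02571 × 1.345238^8 = 0.02571 × 10.7249 = 0.2757
L = ρ[1 - (K+1)ρ^K + Kρ^(K+1)] / [(1-ρ)(1-ρ^(K+1))]
L = 1.345238 × (1 - 9×10.72489 + 8×14.42754) / ((1 - 1.345238) × (1 - 14.42754)) = 5.7737 orders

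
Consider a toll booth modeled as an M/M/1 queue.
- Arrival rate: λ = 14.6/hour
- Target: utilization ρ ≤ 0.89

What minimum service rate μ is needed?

ρ = λ/μ, so μ = λ/ρ
μ ≥ 14.6/0.89 = 16.4045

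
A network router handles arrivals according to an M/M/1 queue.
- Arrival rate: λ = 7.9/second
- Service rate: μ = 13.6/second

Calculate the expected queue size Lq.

ρ = λ/μ = 7.9/13.6 = 0.5809
For M/M/1: Lq = λ²/(μ(μ-λ))
Lq = 62.41/(13.6 × 5.70)
Lq = 0.8051 packets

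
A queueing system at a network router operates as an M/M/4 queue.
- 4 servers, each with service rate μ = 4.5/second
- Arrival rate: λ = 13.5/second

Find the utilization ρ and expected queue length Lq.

Traffic intensity: ρ = λ/(cμ) = 13.5/(4×4.5) = 0.7500
Since ρ = 0.7500 < 1, system is stable.
Offered load a = λ/μ = cρ = 13.5/4.5 = 3.0000
P₀ = [ Σₙ₌₀^3 aⁿ/n! + a^4/(4!(1-ρ)) ]⁻¹
Σ = a^0/0! + a^1/1! + a^2/2! + a^3/3! = 1.0000 + 3.0000 + 4.5000 + 4.5000 = 13.0000
a^4/(4!(1-ρ)) = 81.0000/(24 × 0.2500) = 13.5000
P₀ = 1/(13.0000 + 13.5000) = 0.03774
Lq = P₀·a^4·ρ / (4!(1-ρ)²) = 0.037736 × 81.0000 × 0.75000 / (24 × 0.062500) = 1.5283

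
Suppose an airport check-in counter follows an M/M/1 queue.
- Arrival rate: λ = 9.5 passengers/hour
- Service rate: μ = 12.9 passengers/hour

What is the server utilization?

Server utilization: ρ = λ/μ
ρ = 9.5/12.9 = 0.7364
The server is busy 73.64% of the time.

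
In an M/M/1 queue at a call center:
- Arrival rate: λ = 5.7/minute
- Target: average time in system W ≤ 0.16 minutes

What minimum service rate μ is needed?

For M/M/1: W = 1/(μ-λ)
Need W ≤ 0.16, so 1/(μ-λ) ≤ 0.16
μ - λ ≥ 1/0.16 = 6.2500
μ ≥ 5.7 + 6.2500 = 11.9500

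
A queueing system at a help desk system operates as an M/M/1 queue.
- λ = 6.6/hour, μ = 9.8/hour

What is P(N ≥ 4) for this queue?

ρ = λ/μ = 6.6/9.8 = 0.67347
P(N ≥ n) = ρⁿ
P(N ≥ 4) = 0.67347^4
P(N ≥ 4) = 0.2057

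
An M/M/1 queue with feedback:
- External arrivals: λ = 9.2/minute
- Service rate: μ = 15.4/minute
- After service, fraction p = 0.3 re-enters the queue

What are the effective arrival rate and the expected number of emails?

Effective arrival rate: λ_eff = λ/(1-p) = 9.2/(1-0.3) = 9.2/0.70 = 13.14286
ρ = λ_eff/μ = 13.14286/15.4 = 0.853432
L = ρ/(1-ρ) = 0.853432/(1-0.853432) = 5.8228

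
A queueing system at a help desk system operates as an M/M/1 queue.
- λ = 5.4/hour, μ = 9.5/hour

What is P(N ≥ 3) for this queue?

ρ = λ/μ = 5.4/9.5 = 0.56842
P(N ≥ n) = ρⁿ
P(N ≥ 3) = 0.56842^3
P(N ≥ 3) = 0.1837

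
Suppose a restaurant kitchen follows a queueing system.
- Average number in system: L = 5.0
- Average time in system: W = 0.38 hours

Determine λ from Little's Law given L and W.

Little's Law: L = λW, so λ = L/W
λ = 5.0/0.38 = 13.1579 orders/hour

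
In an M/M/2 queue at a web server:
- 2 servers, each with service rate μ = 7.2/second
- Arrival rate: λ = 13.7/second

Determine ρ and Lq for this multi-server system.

Traffic intensity: ρ = λ/(cμ) = 13.7/(2×7.2) = 0.9514
Since ρ = 0.9514 < 1, system is stable.
Offered load a = λ/μ = cρ = 13.7/7.2 = 1.9028
P₀ = [ Σₙ₌₀^1 aⁿ/n! + a^2/(2!(1-ρ)) ]⁻¹
Σ = a^0/0! + a^1/1! = 1.0000 + 1.9028 = 2.9028
a^2/(2!(1-ρ)) = 3.62056/(2 × 0.0486111) = 37.2401
P₀ = 1/(2.9028 + 37.2401) = 0.02491
Lq = P₀·a^2·ρ / (2!(1-ρ)²) = 0.0249110 × 3.62056 × 0.951389 / (2 × 0.00236304) = 18.1562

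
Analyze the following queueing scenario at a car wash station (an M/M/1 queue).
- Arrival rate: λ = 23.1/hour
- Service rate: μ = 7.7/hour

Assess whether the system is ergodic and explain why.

Stability requires ρ = λ/(cμ) < 1
ρ = 23.1/(1 × 7.7) = 23.1/7.70 = 3.0000
Since 3.0000 ≥ 1, the system is UNSTABLE.
Queue grows without bound. Need μ > λ = 23.1.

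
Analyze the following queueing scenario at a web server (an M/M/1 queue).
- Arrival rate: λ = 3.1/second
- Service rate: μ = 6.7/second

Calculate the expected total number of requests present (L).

ρ = λ/μ = 3.1/6.7 = 0.4627
For M/M/1: L = λ/(μ-λ)
L = 3.1/(6.7-3.1) = 3.1/3.60
L = 0.8611 requests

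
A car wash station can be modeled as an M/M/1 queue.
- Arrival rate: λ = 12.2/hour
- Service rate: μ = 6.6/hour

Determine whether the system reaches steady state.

Stability requires ρ = λ/(cμ) < 1
ρ = 12.2/(1 × 6.6) = 12.2/6.60 = 1.8485
Since 1.8485 ≥ 1, the system is UNSTABLE.
Queue grows without bound. Need μ > λ = 12.2.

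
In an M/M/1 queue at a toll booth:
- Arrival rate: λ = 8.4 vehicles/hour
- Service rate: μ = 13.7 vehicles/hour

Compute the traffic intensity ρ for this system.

Server utilization: ρ = λ/μ
ρ = 8.4/13.7 = 0.6131
The server is busy 61.31% of the time.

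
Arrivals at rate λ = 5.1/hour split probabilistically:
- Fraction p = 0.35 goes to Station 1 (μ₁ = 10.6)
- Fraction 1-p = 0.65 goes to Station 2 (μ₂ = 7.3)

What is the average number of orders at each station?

Effective rates: λ₁ = 5.1×0.35 = 1.785, λ₂ = 5.1×0.65 = 3.315
Station 1: ρ₁ = 1.785/10.6 = 0.1684, L₁ = ρ₁/(1-ρ₁) = 0.1684/(1-0.1684) = 0.2025
Station 2: ρ₂ = 3.315/7.3 = 0.45411, L₂ = ρ₂/(1-ρ₂) = 0.45411/(1-0.45411) = 0.8319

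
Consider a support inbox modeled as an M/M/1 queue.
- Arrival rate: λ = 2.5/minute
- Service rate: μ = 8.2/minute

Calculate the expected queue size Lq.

ρ = λ/μ = 2.5/8.2 = 0.3049
For M/M/1: Lq = λ²/(μ(μ-λ))
Lq = 6.25/(8.2 × 5.70)
Lq = 0.1337 emails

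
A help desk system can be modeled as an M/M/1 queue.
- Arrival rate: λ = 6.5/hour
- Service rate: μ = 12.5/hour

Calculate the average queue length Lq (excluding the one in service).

ρ = λ/μ = 6.5/12.5 = 0.5200
For M/M/1: Lq = λ²/(μ(μ-λ))
Lq = 42.25/(12.5 × 6.00)
Lq = 0.5633 tickets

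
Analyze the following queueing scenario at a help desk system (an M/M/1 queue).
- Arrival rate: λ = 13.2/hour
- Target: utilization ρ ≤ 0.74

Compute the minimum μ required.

ρ = λ/μ, so μ = λ/ρ
μ ≥ 13.2/0.74 = 17.8378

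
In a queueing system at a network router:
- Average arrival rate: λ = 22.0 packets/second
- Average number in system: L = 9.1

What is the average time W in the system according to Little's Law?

Little's Law: L = λW, so W = L/λ
W = 9.1/22.0 = 0.4136 seconds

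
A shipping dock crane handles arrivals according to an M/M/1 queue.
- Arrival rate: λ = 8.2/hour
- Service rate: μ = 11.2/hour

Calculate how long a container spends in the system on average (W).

First, compute utilization: ρ = λ/μ = 8.2/11.2 = 0.7321
For M/M/1: W = 1/(μ-λ)
W = 1/(11.2-8.2) = 1/3.00
W = 0.3333 hours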